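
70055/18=70055/18  =  3891.94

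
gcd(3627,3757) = 13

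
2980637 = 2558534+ 422103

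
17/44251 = 1/2603 = 0.00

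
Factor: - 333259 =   -  37^1 * 9007^1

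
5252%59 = 1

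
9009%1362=837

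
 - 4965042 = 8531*( - 582) 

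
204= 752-548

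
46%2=0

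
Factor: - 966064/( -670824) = 998/693 =2^1 *3^(-2)*7^(-1)*11^( - 1)*499^1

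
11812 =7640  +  4172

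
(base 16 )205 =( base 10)517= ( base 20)15h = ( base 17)1d7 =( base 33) fm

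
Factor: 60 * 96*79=455040 = 2^7*3^2* 5^1*79^1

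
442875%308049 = 134826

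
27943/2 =27943/2 = 13971.50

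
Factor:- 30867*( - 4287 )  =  132326829 = 3^2*1429^1*10289^1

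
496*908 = 450368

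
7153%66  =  25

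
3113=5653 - 2540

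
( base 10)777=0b1100001001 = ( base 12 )549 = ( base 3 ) 1001210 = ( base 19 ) 22H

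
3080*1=3080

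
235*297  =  69795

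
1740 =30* 58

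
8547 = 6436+2111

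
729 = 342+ 387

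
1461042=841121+619921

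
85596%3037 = 560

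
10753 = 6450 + 4303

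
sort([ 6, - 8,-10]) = [ - 10,- 8, 6 ]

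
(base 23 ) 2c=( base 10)58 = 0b111010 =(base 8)72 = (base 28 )22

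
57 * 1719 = 97983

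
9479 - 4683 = 4796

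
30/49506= 5/8251 = 0.00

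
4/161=4/161 = 0.02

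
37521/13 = 37521/13 = 2886.23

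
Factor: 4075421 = 7^1*582203^1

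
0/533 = 0  =  0.00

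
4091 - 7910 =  - 3819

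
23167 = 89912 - 66745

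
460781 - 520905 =  -  60124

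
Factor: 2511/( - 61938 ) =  - 3/74 = - 2^ (  -  1)*3^1*37^(  -  1 ) 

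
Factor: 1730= 2^1*5^1*173^1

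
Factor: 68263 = 13^1*59^1*89^1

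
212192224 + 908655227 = 1120847451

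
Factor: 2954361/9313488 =984787/3104496 = 2^( - 4) * 3^ ( - 2 )*937^1*1051^1*21559^( - 1 )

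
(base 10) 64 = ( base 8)100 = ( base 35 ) 1T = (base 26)2C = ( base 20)34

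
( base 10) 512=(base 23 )m6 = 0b1000000000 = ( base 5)4022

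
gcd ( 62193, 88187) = 1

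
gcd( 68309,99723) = 1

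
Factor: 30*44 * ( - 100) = -2^5*3^1*5^3*11^1 = -132000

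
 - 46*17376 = - 799296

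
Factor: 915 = 3^1*5^1*61^1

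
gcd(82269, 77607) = 9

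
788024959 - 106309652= 681715307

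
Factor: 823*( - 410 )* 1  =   - 337430  =  - 2^1 * 5^1*41^1*823^1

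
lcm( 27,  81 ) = 81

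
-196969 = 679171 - 876140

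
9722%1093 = 978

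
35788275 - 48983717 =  - 13195442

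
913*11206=10231078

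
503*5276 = 2653828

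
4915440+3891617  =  8807057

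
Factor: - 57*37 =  - 2109= -3^1*19^1*37^1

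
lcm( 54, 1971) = 3942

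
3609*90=324810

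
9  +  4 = 13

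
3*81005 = 243015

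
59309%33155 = 26154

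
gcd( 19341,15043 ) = 2149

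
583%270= 43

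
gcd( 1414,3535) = 707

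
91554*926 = 84779004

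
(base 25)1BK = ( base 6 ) 4132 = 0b1110011000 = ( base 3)1021002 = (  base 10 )920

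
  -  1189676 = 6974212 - 8163888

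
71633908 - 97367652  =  -25733744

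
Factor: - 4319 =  - 7^1*617^1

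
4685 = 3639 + 1046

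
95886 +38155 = 134041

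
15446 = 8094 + 7352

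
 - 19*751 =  - 14269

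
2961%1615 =1346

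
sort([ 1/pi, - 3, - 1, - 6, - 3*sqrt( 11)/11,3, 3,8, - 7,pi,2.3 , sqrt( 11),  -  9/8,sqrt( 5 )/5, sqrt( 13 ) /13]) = [ - 7, - 6, - 3, - 9/8, - 1,-3*sqrt( 11)/11, sqrt( 13)/13,1/pi,sqrt(5 ) /5 , 2.3,  3, 3,pi,sqrt( 11), 8]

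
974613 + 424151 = 1398764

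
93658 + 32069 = 125727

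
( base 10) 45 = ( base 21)23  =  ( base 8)55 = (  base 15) 30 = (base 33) 1C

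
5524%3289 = 2235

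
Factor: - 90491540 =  - 2^2*5^1*67^1*67531^1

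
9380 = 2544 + 6836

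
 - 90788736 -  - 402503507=311714771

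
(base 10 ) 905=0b1110001001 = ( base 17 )324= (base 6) 4105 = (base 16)389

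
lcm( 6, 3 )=6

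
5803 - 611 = 5192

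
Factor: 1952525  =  5^2*78101^1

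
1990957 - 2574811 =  - 583854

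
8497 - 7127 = 1370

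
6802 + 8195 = 14997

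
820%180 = 100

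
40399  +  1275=41674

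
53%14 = 11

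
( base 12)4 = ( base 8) 4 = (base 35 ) 4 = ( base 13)4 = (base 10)4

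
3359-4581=-1222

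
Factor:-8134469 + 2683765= - 2^4*7^1*41^1*1187^1 = - 5450704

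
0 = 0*58734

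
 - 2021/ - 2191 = 2021/2191 = 0.92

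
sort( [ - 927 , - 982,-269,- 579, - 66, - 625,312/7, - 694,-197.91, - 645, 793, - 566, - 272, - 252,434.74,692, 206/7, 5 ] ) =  [-982, - 927,-694, - 645, - 625, - 579, - 566, - 272,-269,-252, - 197.91, - 66, 5,206/7,312/7,434.74, 692 , 793 ]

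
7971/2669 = 2 + 2633/2669  =  2.99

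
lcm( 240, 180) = 720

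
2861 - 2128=733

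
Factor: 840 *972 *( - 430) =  - 2^6*3^6*5^2*7^1*43^1= - 351086400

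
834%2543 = 834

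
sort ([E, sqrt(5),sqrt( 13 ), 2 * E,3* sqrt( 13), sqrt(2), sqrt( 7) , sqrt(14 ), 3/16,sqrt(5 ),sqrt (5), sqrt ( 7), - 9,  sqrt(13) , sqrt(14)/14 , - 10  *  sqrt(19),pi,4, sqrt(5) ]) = [ - 10*sqrt( 19) , - 9, 3/16, sqrt(14)/14 , sqrt( 2 ), sqrt(5) , sqrt(5 )  ,  sqrt(5), sqrt(5 ), sqrt(7 ),sqrt(7),E,pi,sqrt( 13) , sqrt ( 13 ), sqrt( 14 ), 4, 2*E,3*sqrt( 13 )]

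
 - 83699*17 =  - 1422883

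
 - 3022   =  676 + -3698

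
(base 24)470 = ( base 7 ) 10131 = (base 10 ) 2472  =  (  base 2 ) 100110101000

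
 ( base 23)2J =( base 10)65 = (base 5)230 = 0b1000001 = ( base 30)25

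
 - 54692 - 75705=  - 130397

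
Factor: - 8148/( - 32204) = 21/83 = 3^1* 7^1 * 83^( - 1)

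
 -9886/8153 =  - 9886/8153  =  -1.21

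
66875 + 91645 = 158520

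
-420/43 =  - 10 + 10/43=-9.77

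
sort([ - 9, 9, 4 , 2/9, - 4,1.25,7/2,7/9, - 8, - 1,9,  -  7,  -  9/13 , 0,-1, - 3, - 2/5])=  [  -  9,  -  8,-7, - 4 , - 3 ,  -  1,- 1, - 9/13, - 2/5,0, 2/9,7/9,1.25,7/2, 4 , 9,9 ]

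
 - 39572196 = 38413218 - 77985414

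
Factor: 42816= 2^6*3^1*223^1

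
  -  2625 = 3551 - 6176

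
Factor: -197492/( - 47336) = 2^(-1) * 61^(-1 )*509^1 = 509/122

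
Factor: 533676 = 2^2 *3^1*11^1*13^1*311^1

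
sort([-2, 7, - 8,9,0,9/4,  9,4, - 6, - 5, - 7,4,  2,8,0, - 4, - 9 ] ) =[-9, - 8, - 7, - 6, - 5,-4, -2,0, 0, 2, 9/4,4,4,7, 8, 9, 9] 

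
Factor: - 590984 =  - 2^3*31^1*2383^1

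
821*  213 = 174873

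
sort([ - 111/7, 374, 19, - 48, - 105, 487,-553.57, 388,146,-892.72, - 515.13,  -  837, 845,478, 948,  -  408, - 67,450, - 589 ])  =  [-892.72, - 837, - 589, - 553.57, - 515.13, - 408 , -105, - 67,-48, - 111/7, 19, 146, 374  ,  388, 450, 478, 487,  845, 948 ]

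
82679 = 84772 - 2093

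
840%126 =84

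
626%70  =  66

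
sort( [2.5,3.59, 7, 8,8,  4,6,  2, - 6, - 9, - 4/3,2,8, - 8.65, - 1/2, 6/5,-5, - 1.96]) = [  -  9, - 8.65, - 6, - 5, - 1.96, - 4/3, - 1/2,6/5,2,  2,2.5,  3.59,4,6, 7,8,8,  8] 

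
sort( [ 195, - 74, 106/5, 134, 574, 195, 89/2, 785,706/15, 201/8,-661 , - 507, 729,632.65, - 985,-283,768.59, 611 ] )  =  [-985,-661, - 507,- 283,-74,  106/5, 201/8, 89/2, 706/15, 134, 195, 195,574, 611,632.65,729,768.59, 785]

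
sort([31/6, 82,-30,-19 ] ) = [-30, - 19,  31/6, 82] 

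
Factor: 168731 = 168731^1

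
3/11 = 3/11 = 0.27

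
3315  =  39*85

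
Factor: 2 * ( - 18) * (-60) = 2160   =  2^4*3^3* 5^1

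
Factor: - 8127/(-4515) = 3^2*5^ ( - 1) = 9/5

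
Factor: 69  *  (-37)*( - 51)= 3^2*17^1*23^1*37^1= 130203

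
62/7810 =31/3905 = 0.01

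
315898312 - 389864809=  - 73966497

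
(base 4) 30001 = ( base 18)26D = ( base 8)1401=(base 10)769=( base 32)o1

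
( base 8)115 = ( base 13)5c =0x4D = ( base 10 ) 77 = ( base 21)3E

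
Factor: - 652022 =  - 2^1*7^1*46573^1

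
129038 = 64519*2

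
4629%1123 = 137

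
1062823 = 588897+473926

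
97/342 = 97/342 = 0.28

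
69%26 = 17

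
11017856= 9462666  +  1555190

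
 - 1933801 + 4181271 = 2247470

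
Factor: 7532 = 2^2*7^1*269^1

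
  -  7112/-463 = 15 + 167/463 = 15.36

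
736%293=150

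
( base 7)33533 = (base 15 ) 27BB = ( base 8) 20465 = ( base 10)8501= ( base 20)1151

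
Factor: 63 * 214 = 13482 = 2^1*3^2*7^1 * 107^1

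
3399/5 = 679 + 4/5  =  679.80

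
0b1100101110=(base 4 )30232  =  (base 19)24G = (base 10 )814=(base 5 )11224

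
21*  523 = 10983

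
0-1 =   -  1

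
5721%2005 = 1711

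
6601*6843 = 45170643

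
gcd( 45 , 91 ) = 1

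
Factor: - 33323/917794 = - 2^(-1 ) * 47^1*709^1*458897^ (-1)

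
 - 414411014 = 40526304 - 454937318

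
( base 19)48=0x54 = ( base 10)84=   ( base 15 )59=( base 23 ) 3F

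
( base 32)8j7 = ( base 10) 8807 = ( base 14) 32d1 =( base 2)10001001100111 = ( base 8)21147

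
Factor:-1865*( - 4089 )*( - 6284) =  - 47921689740 = -  2^2*3^1 * 5^1*29^1*47^1*373^1*1571^1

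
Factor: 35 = 5^1 * 7^1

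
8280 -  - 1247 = 9527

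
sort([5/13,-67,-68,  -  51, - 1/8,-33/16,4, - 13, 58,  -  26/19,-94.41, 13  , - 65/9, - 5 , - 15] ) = [-94.41, - 68, - 67 , - 51  , -15, - 13, - 65/9, - 5 , - 33/16 , - 26/19 ,-1/8, 5/13,4, 13, 58]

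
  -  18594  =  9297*(  -  2 ) 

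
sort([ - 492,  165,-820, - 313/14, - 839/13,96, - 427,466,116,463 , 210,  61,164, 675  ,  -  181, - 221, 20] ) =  [-820 , -492,-427, - 221 ,-181,-839/13, - 313/14 , 20,  61, 96,116,164,  165 , 210,463,466,675 ] 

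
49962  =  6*8327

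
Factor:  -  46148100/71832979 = -2^2*3^1*5^2*23^( - 1)*199^1 * 773^1*3123173^( - 1) 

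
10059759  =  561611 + 9498148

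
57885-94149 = -36264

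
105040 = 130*808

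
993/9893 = 993/9893=0.10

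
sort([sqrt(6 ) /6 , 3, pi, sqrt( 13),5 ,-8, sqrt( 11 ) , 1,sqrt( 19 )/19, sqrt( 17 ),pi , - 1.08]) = [-8,-1.08, sqrt(19 )/19, sqrt(6 )/6 , 1 , 3 , pi , pi,  sqrt(11 ),sqrt( 13), sqrt(17),5]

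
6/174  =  1/29 =0.03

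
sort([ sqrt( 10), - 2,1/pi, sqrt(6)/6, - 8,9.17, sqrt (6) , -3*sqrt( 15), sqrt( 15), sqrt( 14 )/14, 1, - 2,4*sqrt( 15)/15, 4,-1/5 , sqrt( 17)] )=[ - 3*sqrt(15), - 8, - 2,-2, - 1/5, sqrt ( 14 ) /14, 1/pi,sqrt( 6 ) /6 , 1, 4 * sqrt( 15) /15,sqrt( 6), sqrt(10 ), sqrt( 15),4,sqrt( 17), 9.17] 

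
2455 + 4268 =6723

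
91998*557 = 51242886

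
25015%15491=9524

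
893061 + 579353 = 1472414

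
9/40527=1/4503 =0.00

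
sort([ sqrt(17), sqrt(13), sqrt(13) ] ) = [ sqrt(13), sqrt(13), sqrt( 17) ] 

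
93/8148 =31/2716 = 0.01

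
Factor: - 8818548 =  - 2^2 * 3^1*734879^1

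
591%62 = 33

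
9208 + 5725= 14933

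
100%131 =100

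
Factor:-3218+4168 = 950 = 2^1*5^2*19^1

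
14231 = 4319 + 9912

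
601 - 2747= - 2146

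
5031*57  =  286767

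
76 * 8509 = 646684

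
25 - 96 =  - 71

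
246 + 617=863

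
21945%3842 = 2735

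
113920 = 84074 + 29846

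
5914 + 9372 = 15286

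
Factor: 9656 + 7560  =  17216  =  2^6*269^1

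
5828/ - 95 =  - 62  +  62/95 = - 61.35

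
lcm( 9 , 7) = 63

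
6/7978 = 3/3989   =  0.00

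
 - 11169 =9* ( - 1241 )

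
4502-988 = 3514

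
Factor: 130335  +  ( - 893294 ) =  - 762959= - 762959^1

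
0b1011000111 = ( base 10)711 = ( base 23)17l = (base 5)10321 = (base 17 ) 27E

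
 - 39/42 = -1 + 1/14  =  -  0.93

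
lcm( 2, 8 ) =8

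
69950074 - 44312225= 25637849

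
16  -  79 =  - 63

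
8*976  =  7808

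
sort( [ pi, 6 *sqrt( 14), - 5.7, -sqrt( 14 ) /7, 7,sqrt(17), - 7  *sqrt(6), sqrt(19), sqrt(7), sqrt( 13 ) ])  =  [- 7*sqrt( 6 ), - 5.7 ,-sqrt(14)/7,sqrt ( 7 ), pi, sqrt(13 ), sqrt(17 ), sqrt(19),7, 6*sqrt(14)]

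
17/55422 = 17/55422  =  0.00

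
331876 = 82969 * 4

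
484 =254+230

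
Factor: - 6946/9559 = - 2^1*11^ ( - 2 )*23^1*79^( - 1 )*151^1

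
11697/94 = 11697/94= 124.44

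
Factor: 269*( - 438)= - 117822 = - 2^1*3^1*73^1*  269^1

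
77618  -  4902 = 72716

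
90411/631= 90411/631=   143.28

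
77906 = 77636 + 270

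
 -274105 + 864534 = 590429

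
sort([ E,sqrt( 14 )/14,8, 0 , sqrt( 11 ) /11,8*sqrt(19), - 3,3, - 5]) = [ - 5 , - 3,0, sqrt( 14) /14, sqrt( 11)/11,E , 3,8 , 8*sqrt(19 )]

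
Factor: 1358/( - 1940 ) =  - 7/10= - 2^( -1 )*5^ ( - 1)* 7^1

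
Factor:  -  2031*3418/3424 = -3470979/1712= - 2^(-4) *3^1*107^( - 1 )*677^1 *1709^1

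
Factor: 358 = 2^1 * 179^1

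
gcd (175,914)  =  1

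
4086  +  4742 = 8828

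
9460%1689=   1015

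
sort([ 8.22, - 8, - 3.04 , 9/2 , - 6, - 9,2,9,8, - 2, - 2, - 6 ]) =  [ - 9, - 8, - 6, - 6,- 3.04, - 2, - 2, 2, 9/2,8, 8.22,9]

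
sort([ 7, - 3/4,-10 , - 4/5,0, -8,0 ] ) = [  -  10, - 8, - 4/5, -3/4,0,0,  7] 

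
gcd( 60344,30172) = 30172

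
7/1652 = 1/236 = 0.00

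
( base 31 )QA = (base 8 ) 1460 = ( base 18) 296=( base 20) 20g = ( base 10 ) 816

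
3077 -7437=-4360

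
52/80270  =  26/40135 = 0.00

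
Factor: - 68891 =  - 68891^1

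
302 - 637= - 335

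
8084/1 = 8084 = 8084.00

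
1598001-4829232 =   -  3231231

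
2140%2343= 2140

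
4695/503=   9+168/503 = 9.33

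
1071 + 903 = 1974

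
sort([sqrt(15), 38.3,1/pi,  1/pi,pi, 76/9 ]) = [1/pi , 1/pi,pi, sqrt( 15), 76/9 , 38.3]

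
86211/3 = 28737 = 28737.00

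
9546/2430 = 3 + 376/405 = 3.93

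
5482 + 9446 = 14928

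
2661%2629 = 32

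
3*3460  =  10380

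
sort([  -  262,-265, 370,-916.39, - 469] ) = [- 916.39, - 469,-265,-262, 370]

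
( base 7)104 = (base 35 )1i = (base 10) 53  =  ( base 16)35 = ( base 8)65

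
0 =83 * 0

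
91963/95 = 91963/95 =968.03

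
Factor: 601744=2^4*11^1*13^1*263^1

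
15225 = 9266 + 5959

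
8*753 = 6024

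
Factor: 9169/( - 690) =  - 2^( - 1 )*3^( - 1) * 5^ ( - 1 )*23^( - 1 ) *53^1*173^1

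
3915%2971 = 944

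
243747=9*27083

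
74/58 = 1  +  8/29 =1.28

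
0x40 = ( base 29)26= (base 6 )144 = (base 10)64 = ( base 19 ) 37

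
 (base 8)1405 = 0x305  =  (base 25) 15n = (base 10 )773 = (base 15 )368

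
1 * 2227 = 2227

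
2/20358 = 1/10179= 0.00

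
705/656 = 1 + 49/656 = 1.07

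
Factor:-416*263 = -109408  =  - 2^5*13^1*263^1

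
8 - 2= 6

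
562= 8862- 8300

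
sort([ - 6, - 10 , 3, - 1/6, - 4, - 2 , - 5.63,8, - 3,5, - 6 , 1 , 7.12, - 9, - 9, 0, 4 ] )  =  [-10, - 9,-9, - 6, - 6, -5.63 , - 4, - 3 , - 2, -1/6,0,  1, 3,  4,5, 7.12, 8]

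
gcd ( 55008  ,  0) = 55008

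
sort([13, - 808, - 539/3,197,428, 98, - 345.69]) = [-808, - 345.69, - 539/3,13 , 98,197, 428 ]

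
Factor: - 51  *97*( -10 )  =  2^1*3^1*5^1*17^1*97^1 = 49470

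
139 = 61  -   - 78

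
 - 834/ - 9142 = 417/4571  =  0.09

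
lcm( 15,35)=105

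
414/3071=414/3071 = 0.13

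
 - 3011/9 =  - 3011/9 = - 334.56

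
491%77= 29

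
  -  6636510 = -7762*855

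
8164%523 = 319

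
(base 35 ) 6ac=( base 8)17040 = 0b1111000100000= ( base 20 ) j5c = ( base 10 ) 7712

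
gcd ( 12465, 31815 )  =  45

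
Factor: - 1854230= - 2^1*5^1*7^1 * 26489^1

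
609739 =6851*89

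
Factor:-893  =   - 19^1*47^1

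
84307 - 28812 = 55495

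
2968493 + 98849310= 101817803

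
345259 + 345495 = 690754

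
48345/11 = 4395 = 4395.00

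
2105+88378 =90483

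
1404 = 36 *39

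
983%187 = 48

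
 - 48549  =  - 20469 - 28080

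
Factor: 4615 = 5^1*13^1*71^1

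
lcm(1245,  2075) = 6225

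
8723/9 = 969+2/9 = 969.22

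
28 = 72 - 44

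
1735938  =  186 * 9333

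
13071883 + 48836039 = 61907922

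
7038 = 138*51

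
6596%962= 824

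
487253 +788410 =1275663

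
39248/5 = 39248/5 = 7849.60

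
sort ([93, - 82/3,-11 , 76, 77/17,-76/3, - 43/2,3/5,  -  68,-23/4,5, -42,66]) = [-68, - 42, - 82/3,  -  76/3,-43/2, - 11,  -  23/4,3/5 , 77/17, 5,66,  76,93]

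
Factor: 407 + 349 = 2^2*3^3*7^1 = 756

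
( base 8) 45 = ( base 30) 17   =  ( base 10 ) 37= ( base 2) 100101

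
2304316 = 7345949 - 5041633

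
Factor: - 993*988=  - 981084 = - 2^2*3^1*13^1*19^1* 331^1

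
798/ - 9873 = - 266/3291= - 0.08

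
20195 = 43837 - 23642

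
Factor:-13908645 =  - 3^3*5^1*269^1*383^1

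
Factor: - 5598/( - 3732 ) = 2^(  -  1 )*3^1 = 3/2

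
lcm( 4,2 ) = 4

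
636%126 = 6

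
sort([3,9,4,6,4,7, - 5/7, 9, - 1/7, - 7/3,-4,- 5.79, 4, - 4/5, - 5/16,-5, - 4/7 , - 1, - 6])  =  [ - 6,-5.79, - 5, - 4, - 7/3, - 1, - 4/5, - 5/7, - 4/7, - 5/16, - 1/7, 3,4,4,  4 , 6,7, 9, 9 ]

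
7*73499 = 514493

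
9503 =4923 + 4580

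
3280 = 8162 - 4882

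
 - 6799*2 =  - 13598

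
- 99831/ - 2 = 99831/2 = 49915.50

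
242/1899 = 242/1899=0.13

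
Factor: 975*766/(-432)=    -2^( -3 )*3^( - 2 ) * 5^2 * 13^1*383^1 = - 124475/72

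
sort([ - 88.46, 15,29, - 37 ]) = [ - 88.46 , - 37,15, 29] 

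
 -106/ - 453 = 106/453 = 0.23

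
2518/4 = 1259/2 = 629.50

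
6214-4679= 1535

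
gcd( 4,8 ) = 4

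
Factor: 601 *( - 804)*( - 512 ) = 2^11*3^1*67^1*601^1 = 247400448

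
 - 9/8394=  - 1 + 2795/2798 = - 0.00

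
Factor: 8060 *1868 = 2^4*5^1*13^1*31^1*467^1  =  15056080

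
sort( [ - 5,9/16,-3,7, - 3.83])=[ - 5,-3.83, - 3,9/16, 7] 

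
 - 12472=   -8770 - 3702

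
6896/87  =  79+23/87  =  79.26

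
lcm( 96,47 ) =4512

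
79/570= 79/570 =0.14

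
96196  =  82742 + 13454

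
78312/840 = 93+8/35= 93.23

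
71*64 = 4544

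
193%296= 193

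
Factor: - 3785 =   -  5^1*757^1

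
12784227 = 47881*267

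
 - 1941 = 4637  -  6578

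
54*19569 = 1056726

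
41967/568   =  41967/568 = 73.89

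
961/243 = 961/243 = 3.95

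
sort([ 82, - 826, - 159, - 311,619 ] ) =[ - 826, - 311, - 159,82,619]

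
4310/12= 359  +  1/6  =  359.17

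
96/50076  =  8/4173=0.00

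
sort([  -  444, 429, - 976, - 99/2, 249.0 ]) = [ - 976,- 444,- 99/2,  249.0,429 ]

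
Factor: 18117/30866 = 2^ ( - 1) * 3^3*23^( - 1) =27/46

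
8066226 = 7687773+378453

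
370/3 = 123 + 1/3 = 123.33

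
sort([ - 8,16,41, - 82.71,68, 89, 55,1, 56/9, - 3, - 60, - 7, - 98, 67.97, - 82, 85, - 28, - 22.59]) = [  -  98, - 82.71 , - 82,-60, - 28, - 22.59, - 8, - 7, - 3,1, 56/9, 16, 41,55, 67.97, 68, 85, 89] 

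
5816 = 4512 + 1304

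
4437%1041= 273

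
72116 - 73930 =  - 1814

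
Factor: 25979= 83^1*313^1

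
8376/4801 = 1+3575/4801 =1.74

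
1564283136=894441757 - -669841379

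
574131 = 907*633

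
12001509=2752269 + 9249240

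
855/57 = 15 = 15.00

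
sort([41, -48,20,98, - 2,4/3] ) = [ - 48 , - 2, 4/3,20,41, 98] 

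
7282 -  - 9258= 16540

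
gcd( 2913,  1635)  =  3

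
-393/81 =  - 5 + 4/27 = -4.85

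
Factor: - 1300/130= - 2^1*5^1 = - 10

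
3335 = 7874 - 4539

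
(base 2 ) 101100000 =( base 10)352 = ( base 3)111001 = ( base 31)bb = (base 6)1344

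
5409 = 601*9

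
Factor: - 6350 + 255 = - 5^1*23^1*53^1= -6095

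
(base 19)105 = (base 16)16E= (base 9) 446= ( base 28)D2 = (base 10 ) 366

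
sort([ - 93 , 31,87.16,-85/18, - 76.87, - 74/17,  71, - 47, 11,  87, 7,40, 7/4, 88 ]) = [ - 93,-76.87, - 47, - 85/18,  -  74/17  ,  7/4, 7,11,31, 40, 71 , 87,87.16,88] 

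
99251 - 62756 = 36495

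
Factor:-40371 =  - 3^1*13457^1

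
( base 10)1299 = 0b10100010011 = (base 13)78c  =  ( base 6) 10003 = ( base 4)110103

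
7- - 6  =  13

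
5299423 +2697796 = 7997219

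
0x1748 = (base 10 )5960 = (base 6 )43332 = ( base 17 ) 13AA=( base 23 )b63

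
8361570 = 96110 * 87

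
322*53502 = 17227644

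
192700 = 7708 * 25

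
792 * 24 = 19008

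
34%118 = 34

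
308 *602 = 185416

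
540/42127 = 540/42127 = 0.01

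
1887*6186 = 11672982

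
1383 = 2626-1243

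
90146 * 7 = 631022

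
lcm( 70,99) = 6930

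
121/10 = 121/10=12.10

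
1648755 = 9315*177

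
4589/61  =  75  +  14/61= 75.23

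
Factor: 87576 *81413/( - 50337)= - 2^3* 3^(-1 )*7^(-1 )*41^1*47^ (-1)*89^1*4789^1 = - 139800488/987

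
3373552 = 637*5296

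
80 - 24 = 56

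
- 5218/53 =  -  99 + 29/53 = - 98.45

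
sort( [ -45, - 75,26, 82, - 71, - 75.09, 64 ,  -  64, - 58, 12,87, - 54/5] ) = [ - 75.09 , - 75, - 71, - 64, - 58, - 45 , - 54/5, 12,26 , 64 , 82, 87]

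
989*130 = 128570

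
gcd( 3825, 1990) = 5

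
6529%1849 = 982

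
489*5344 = 2613216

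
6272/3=2090+2/3  =  2090.67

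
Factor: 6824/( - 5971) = -2^3*7^(  -  1) = - 8/7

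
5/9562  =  5/9562 =0.00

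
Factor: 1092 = 2^2* 3^1*7^1*13^1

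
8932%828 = 652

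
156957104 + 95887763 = 252844867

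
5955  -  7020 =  -1065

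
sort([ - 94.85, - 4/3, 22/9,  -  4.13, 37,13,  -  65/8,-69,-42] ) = [ - 94.85 ,  -  69,-42,-65/8, - 4.13, - 4/3, 22/9, 13, 37]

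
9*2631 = 23679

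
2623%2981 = 2623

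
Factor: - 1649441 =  - 79^1*20879^1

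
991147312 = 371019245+620128067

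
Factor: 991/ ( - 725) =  - 5^( - 2)*29^( - 1 )*991^1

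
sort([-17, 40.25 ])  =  [  -  17, 40.25 ]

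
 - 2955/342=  - 985/114 =-8.64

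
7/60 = 7/60 = 0.12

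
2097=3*699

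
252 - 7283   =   - 7031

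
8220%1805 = 1000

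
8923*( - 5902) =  - 52663546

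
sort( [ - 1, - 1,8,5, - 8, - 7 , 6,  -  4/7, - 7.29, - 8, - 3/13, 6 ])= [ - 8, - 8, - 7.29, - 7, - 1, - 1, - 4/7, - 3/13, 5, 6 , 6,8] 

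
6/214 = 3/107 = 0.03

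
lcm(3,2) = 6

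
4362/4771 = 4362/4771 = 0.91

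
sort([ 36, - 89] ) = [-89,36]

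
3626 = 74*49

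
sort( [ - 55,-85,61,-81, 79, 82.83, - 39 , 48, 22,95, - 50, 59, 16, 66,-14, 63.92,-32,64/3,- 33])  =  [  -  85,-81, - 55, - 50,-39,  -  33,-32, - 14,16,  64/3,22, 48, 59, 61, 63.92,66, 79,  82.83,95] 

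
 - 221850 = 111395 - 333245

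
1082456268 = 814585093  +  267871175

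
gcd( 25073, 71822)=1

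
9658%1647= 1423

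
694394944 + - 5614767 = 688780177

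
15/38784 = 5/12928 = 0.00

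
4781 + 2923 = 7704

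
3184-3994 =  - 810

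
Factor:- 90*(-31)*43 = 2^1*3^2*5^1*31^1*43^1 = 119970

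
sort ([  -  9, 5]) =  [ - 9, 5 ] 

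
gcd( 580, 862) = 2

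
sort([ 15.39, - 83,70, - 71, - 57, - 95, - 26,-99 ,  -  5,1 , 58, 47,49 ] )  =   [ - 99, - 95, - 83, - 71,-57,  -  26,-5 , 1,15.39, 47,49, 58,  70 ]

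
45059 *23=1036357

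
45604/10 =4560 + 2/5= 4560.40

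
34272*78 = 2673216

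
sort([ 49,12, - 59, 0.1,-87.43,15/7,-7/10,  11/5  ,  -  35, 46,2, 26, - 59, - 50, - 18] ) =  [ - 87.43, - 59, - 59, - 50, - 35, - 18 , - 7/10,0.1,2, 15/7, 11/5,12, 26, 46 , 49 ]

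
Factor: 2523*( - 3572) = -9012156 = - 2^2*3^1*19^1*29^2 * 47^1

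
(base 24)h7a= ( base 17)2088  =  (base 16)26F2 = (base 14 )38C2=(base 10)9970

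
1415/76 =18 + 47/76 =18.62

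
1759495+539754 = 2299249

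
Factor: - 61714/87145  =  -2^1 * 5^( - 1 ) * 29^ ( - 1)* 59^1 * 523^1*601^( - 1)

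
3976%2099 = 1877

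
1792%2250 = 1792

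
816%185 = 76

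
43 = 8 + 35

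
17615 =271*65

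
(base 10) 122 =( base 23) 57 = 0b1111010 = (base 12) A2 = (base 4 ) 1322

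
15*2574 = 38610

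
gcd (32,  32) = 32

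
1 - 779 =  - 778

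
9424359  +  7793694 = 17218053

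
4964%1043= 792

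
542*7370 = 3994540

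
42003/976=42003/976  =  43.04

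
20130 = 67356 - 47226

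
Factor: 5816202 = 2^1*3^1*7^2*73^1*271^1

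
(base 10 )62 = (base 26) 2A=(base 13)4A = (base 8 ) 76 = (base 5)222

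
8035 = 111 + 7924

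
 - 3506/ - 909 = 3+779/909=3.86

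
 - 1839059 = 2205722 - 4044781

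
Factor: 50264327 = 3301^1*15227^1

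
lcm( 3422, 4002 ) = 236118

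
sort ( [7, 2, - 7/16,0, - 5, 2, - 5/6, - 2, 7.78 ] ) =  [-5,-2, - 5/6, - 7/16, 0, 2, 2, 7,7.78]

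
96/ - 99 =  - 32/33 = -  0.97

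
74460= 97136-22676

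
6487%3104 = 279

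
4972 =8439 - 3467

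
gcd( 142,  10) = 2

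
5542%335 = 182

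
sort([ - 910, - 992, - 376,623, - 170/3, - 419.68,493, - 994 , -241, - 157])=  [ - 994,-992,- 910, - 419.68, - 376 , - 241, - 157, - 170/3, 493, 623]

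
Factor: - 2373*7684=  - 18234132 = - 2^2*3^1*7^1*17^1*113^2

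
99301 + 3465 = 102766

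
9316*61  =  568276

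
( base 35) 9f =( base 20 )GA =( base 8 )512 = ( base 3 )110020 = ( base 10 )330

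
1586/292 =793/146 = 5.43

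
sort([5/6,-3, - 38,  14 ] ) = [-38, - 3,5/6,  14] 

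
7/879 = 7/879=0.01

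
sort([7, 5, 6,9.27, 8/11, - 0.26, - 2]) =[ - 2, - 0.26, 8/11, 5,  6,7, 9.27] 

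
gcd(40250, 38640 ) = 1610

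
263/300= 263/300= 0.88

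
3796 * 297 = 1127412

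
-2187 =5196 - 7383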